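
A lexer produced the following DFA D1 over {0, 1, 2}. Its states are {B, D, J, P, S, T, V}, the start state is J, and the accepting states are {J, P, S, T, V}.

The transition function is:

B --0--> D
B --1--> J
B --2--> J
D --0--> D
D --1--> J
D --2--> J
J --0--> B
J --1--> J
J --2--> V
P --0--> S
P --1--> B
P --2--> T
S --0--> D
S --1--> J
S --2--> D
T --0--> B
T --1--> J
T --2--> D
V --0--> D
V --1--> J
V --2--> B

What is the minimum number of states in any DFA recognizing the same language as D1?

States {P,S,T} cannot be reached from the start state, so discard them.
Initial partition by acceptance: {J,V} | {B,D}.
On input 2, block {J,V} splits into {J} and {V}.
No further refinement is possible. Final partition (3 blocks): {J} | {B,D} | {V}.

3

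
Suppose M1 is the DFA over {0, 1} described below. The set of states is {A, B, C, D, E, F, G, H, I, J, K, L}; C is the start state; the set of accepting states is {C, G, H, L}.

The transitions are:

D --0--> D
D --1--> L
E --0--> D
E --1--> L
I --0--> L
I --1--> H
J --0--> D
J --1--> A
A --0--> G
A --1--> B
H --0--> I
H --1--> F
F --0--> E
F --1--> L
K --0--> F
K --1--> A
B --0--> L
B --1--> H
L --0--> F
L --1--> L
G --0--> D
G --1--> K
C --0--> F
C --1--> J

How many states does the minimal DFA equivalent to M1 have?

Start with accepting vs non-accepting: {C,G,H,L} | {A,B,D,E,F,I,J,K}.
Split {C,G,H,L} by δ(·,1) → {C,G,H} and {L}.
Split {A,B,D,E,F,I,J,K} by δ(·,0) → {D,E,F,J,K} and {B,I} and {A}.
On input 0, block {C,G,H} splits into {C,G} and {H}.
On input 1, block {D,E,F,J,K} splits into {D,E,F} and {J,K}.
The partition is now stable with 7 blocks: {C,G} | {D,E,F} | {L} | {B,I} | {A} | {H} | {J,K}.

7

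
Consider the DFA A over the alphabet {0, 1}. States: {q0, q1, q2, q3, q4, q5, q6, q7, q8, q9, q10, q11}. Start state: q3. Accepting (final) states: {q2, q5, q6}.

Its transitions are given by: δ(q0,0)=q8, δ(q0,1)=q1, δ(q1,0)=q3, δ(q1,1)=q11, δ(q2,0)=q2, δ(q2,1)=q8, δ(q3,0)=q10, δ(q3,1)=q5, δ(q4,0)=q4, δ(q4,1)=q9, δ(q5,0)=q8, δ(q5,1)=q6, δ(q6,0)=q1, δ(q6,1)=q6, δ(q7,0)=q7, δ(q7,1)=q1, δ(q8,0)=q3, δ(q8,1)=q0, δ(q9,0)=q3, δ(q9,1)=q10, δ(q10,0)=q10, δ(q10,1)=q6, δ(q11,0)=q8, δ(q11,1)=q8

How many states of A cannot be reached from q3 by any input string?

4

Starting at q3 and following transitions, the reachable set is {q0, q1, q3, q5, q6, q8, q10, q11}. That leaves q2, q4, q7, q9 unreachable — 4 in total.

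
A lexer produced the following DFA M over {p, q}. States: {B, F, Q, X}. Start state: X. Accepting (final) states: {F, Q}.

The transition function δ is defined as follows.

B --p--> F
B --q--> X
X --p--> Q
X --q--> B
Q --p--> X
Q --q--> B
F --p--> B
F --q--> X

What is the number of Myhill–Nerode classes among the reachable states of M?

Every state is reachable, so we keep all 4.
Start with accepting vs non-accepting: {F,Q} | {B,X}.
Stable partition: {F,Q} | {B,X} — 2 equivalence classes.

2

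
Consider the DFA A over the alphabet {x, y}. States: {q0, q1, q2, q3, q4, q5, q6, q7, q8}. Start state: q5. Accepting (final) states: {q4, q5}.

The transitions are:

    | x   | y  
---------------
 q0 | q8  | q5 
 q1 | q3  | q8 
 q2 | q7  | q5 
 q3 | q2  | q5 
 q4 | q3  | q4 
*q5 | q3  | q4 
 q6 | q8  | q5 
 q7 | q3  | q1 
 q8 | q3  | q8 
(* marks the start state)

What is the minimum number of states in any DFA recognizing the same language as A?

4

States {q0,q6} cannot be reached from the start state, so discard them.
P0 = {q4,q5} | {q1,q2,q3,q7,q8}.
On input y, block {q1,q2,q3,q7,q8} splits into {q1,q7,q8} and {q2,q3}.
Refine {q2,q3} on symbol x: members go to different blocks, giving {q2} and {q3}.
No further refinement is possible. Final partition (4 blocks): {q4,q5} | {q1,q7,q8} | {q2} | {q3}.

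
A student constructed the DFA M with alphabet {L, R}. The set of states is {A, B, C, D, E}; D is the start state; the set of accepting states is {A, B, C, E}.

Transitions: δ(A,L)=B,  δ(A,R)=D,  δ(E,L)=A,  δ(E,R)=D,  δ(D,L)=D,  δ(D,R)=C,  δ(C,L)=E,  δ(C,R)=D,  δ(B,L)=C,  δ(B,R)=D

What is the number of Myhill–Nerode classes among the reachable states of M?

Initial partition by acceptance: {A,B,C,E} | {D}.
The partition is now stable with 2 blocks: {A,B,C,E} | {D}.

2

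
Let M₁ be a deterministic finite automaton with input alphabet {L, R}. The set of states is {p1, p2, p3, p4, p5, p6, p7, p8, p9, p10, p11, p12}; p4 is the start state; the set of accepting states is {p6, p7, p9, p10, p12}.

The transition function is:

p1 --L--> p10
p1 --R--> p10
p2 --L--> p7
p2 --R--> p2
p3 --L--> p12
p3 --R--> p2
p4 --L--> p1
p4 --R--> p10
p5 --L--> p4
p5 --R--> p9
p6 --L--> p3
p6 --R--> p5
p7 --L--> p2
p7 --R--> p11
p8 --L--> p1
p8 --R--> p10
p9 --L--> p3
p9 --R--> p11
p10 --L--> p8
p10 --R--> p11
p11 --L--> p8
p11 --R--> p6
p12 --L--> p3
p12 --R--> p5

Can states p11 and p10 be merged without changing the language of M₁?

All states are reachable from the start state.
Start with accepting vs non-accepting: {p6,p7,p9,p10,p12} | {p1,p2,p3,p4,p5,p8,p11}.
Refine {p1,p2,p3,p4,p5,p8,p11} on symbol L: members go to different blocks, giving {p4,p5,p8,p11} and {p1,p2,p3}.
On input L, block {p6,p7,p9,p10,p12} splits into {p6,p7,p9,p12} and {p10}.
On input L, block {p4,p5,p8,p11} splits into {p4,p8} and {p5,p11}.
Refine {p1,p2,p3} on symbol L: members go to different blocks, giving {p2,p3} and {p1}.
Stable partition: {p6,p7,p9,p12} | {p4,p8} | {p2,p3} | {p10} | {p5,p11} | {p1} — 6 equivalence classes.
p11 and p10 end up in different blocks, so they are distinguishable. For instance, the string 'ε' is accepted from only p10.

No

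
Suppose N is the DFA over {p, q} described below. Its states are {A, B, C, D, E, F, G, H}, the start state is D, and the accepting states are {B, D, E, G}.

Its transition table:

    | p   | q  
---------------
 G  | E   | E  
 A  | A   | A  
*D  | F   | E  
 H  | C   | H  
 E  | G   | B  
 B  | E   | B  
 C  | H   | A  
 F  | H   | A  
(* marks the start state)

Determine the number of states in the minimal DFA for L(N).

3

All states are reachable from the start state.
P0 = {B,D,E,G} | {A,C,F,H}.
Refine {B,D,E,G} on symbol p: members go to different blocks, giving {B,E,G} and {D}.
The partition is now stable with 3 blocks: {B,E,G} | {A,C,F,H} | {D}.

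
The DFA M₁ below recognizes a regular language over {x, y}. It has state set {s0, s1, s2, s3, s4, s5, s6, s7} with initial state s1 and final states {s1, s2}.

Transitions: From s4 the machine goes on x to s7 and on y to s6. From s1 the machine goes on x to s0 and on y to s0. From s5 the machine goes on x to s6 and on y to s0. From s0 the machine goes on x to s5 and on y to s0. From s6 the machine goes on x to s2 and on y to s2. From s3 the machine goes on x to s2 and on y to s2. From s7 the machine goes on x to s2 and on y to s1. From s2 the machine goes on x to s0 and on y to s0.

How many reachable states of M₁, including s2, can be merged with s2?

2

First remove the unreachable states {s3,s4,s7}; 5 states remain.
P0 = {s1,s2} | {s0,s5,s6}.
Refine {s0,s5,s6} on symbol x: members go to different blocks, giving {s0,s5} and {s6}.
Split {s0,s5} by δ(·,x) → {s0} and {s5}.
The partition is now stable with 4 blocks: {s1,s2} | {s0} | {s6} | {s5}.
State s2 belongs to the block {s1,s2}, which has 2 states.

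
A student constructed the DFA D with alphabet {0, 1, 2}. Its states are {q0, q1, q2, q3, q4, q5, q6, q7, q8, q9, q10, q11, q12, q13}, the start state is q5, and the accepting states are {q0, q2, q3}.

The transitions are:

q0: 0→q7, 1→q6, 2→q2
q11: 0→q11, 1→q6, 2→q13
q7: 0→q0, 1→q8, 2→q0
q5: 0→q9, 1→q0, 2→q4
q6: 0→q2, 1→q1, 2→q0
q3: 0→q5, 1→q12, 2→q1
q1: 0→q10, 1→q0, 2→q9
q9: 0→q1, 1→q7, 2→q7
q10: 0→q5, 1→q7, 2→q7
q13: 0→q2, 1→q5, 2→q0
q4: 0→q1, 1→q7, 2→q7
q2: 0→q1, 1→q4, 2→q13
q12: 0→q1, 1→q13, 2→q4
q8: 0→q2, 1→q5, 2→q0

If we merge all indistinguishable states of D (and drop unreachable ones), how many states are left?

6

First remove the unreachable states {q3,q11,q12}; 11 states remain.
Start with accepting vs non-accepting: {q0,q2} | {q1,q4,q5,q6,q7,q8,q9,q10,q13}.
Refine {q0,q2} on symbol 2: members go to different blocks, giving {q0} and {q2}.
Split {q1,q4,q5,q6,q7,q8,q9,q10,q13} by δ(·,0) → {q1,q4,q5,q9,q10} and {q6,q8,q13} and {q7}.
Split {q1,q4,q5,q9,q10} by δ(·,1) → {q4,q9,q10} and {q1,q5}.
The partition is now stable with 6 blocks: {q0} | {q4,q9,q10} | {q2} | {q6,q8,q13} | {q7} | {q1,q5}.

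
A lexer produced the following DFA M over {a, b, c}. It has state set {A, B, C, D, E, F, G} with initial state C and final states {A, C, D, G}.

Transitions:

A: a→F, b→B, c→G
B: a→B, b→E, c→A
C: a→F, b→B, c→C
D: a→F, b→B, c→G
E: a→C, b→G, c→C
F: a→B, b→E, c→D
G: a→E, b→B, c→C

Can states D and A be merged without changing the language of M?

Yes

Every state is reachable, so we keep all 7.
Start with accepting vs non-accepting: {A,C,D,G} | {B,E,F}.
Split {B,E,F} by δ(·,a) → {B,F} and {E}.
On input a, block {A,C,D,G} splits into {A,C,D} and {G}.
On input c, block {A,C,D} splits into {A,D} and {C}.
The partition is now stable with 5 blocks: {A,D} | {B,F} | {E} | {G} | {C}.
D and A lie in the same block of the stable partition, so they are equivalent — no string distinguishes them.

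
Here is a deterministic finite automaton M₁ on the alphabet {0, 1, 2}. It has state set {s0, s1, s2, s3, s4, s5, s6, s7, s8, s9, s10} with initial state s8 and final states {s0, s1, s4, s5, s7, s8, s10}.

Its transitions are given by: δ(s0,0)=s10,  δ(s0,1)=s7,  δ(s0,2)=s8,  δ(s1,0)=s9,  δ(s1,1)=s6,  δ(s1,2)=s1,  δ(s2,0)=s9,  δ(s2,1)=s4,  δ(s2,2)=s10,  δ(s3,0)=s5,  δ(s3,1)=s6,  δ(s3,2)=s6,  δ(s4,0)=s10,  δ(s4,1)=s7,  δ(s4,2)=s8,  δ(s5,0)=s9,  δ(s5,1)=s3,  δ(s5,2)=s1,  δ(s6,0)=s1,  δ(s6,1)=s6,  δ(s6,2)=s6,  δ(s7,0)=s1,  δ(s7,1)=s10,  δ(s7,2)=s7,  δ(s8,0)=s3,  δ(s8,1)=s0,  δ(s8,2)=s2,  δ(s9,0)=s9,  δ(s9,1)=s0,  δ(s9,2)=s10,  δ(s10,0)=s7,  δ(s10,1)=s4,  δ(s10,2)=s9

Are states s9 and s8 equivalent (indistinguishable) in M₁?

Every state is reachable, so we keep all 11.
Start with accepting vs non-accepting: {s0,s1,s4,s5,s7,s8,s10} | {s2,s3,s6,s9}.
Refine {s0,s1,s4,s5,s7,s8,s10} on symbol 0: members go to different blocks, giving {s0,s4,s7,s10} and {s1,s5,s8}.
On input 0, block {s0,s4,s7,s10} splits into {s0,s4,s10} and {s7}.
Split {s0,s4,s10} by δ(·,0) → {s0,s4} and {s10}.
Refine {s2,s3,s6,s9} on symbol 0: members go to different blocks, giving {s2,s9} and {s3,s6}.
On input 0, block {s1,s5,s8} splits into {s1,s5} and {s8}.
No further refinement is possible. Final partition (7 blocks): {s0,s4} | {s2,s9} | {s1,s5} | {s7} | {s10} | {s3,s6} | {s8}.
s9 and s8 end up in different blocks, so they are distinguishable. For instance, the string 'ε' is accepted from only s8.

No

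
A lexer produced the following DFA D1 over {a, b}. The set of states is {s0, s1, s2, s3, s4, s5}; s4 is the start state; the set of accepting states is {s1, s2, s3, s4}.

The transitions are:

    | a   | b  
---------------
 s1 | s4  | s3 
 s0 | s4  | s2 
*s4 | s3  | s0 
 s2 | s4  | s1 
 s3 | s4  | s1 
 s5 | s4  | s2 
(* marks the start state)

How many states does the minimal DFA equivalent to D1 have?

3

States {s5} cannot be reached from the start state, so discard them.
Initial partition by acceptance: {s1,s2,s3,s4} | {s0}.
Refine {s1,s2,s3,s4} on symbol b: members go to different blocks, giving {s1,s2,s3} and {s4}.
The partition is now stable with 3 blocks: {s1,s2,s3} | {s0} | {s4}.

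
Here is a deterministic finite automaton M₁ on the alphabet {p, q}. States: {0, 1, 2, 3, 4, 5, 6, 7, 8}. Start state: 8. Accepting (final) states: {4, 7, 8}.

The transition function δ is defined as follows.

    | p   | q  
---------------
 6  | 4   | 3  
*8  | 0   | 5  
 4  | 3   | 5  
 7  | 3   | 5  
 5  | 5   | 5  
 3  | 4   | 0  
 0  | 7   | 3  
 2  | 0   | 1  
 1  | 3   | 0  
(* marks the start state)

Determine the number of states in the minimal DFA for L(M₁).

3

States {1,2,6} cannot be reached from the start state, so discard them.
Initial partition by acceptance: {4,7,8} | {0,3,5}.
Refine {0,3,5} on symbol p: members go to different blocks, giving {0,3} and {5}.
No further refinement is possible. Final partition (3 blocks): {4,7,8} | {0,3} | {5}.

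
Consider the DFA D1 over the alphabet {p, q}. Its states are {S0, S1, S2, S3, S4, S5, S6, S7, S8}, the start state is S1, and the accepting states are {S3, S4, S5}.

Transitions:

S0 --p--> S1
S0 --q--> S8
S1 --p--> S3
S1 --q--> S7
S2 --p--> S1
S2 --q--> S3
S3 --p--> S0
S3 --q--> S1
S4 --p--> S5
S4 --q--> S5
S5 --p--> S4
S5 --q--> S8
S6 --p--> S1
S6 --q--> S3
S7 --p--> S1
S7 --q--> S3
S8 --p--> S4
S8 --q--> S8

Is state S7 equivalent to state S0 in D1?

No

First remove the unreachable states {S2,S6}; 7 states remain.
Initial partition by acceptance: {S3,S4,S5} | {S0,S1,S7,S8}.
Split {S3,S4,S5} by δ(·,p) → {S4,S5} and {S3}.
Refine {S4,S5} on symbol q: members go to different blocks, giving {S4} and {S5}.
On input p, block {S0,S1,S7,S8} splits into {S0,S7} and {S1} and {S8}.
Split {S0,S7} by δ(·,q) → {S0} and {S7}.
No further refinement is possible. Final partition (7 blocks): {S4} | {S0} | {S3} | {S5} | {S1} | {S8} | {S7}.
S7 and S0 end up in different blocks, so they are distinguishable. For instance, the string 'q' is accepted from only S7.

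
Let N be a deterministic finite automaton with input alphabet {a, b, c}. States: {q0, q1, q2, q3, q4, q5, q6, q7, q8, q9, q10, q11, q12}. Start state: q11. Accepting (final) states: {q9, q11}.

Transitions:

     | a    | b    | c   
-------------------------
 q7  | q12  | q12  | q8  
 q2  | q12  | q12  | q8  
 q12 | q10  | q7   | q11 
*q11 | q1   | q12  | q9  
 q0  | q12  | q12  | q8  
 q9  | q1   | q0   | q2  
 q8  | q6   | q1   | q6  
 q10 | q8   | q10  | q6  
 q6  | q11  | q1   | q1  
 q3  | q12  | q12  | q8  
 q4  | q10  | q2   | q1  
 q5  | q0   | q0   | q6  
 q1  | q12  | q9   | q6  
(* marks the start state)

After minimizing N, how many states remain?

8

Reachable states from the start: {q0,q1,q2,q6,q7,q8,q9,q10,q11,q12}. Unreachable: {q3,q4,q5} — drop them.
Start with accepting vs non-accepting: {q9,q11} | {q0,q1,q2,q6,q7,q8,q10,q12}.
On input c, block {q9,q11} splits into {q9} and {q11}.
Refine {q0,q1,q2,q6,q7,q8,q10,q12} on symbol a: members go to different blocks, giving {q0,q1,q2,q7,q8,q10,q12} and {q6}.
Split {q0,q1,q2,q7,q8,q10,q12} by δ(·,a) → {q0,q1,q2,q7,q10,q12} and {q8}.
Refine {q0,q1,q2,q7,q10,q12} on symbol a: members go to different blocks, giving {q0,q1,q2,q7,q12} and {q10}.
Refine {q0,q1,q2,q7,q12} on symbol a: members go to different blocks, giving {q0,q1,q2,q7} and {q12}.
Refine {q0,q1,q2,q7} on symbol b: members go to different blocks, giving {q0,q2,q7} and {q1}.
No further refinement is possible. Final partition (8 blocks): {q9} | {q0,q2,q7} | {q11} | {q6} | {q8} | {q10} | {q12} | {q1}.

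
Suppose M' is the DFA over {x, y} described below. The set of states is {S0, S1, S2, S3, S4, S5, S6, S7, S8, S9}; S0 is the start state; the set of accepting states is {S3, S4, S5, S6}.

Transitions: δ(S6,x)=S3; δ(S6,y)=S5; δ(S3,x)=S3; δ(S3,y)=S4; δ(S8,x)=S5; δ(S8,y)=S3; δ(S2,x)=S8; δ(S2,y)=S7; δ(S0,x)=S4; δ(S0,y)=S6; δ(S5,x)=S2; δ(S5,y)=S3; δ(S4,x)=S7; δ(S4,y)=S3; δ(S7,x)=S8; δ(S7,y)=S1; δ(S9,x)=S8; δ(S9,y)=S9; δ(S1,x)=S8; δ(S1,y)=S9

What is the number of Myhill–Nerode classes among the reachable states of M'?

4

Initial partition by acceptance: {S3,S4,S5,S6} | {S0,S1,S2,S7,S8,S9}.
On input x, block {S3,S4,S5,S6} splits into {S3,S6} and {S4,S5}.
Refine {S0,S1,S2,S7,S8,S9} on symbol x: members go to different blocks, giving {S1,S2,S7,S9} and {S0,S8}.
No further refinement is possible. Final partition (4 blocks): {S3,S6} | {S1,S2,S7,S9} | {S4,S5} | {S0,S8}.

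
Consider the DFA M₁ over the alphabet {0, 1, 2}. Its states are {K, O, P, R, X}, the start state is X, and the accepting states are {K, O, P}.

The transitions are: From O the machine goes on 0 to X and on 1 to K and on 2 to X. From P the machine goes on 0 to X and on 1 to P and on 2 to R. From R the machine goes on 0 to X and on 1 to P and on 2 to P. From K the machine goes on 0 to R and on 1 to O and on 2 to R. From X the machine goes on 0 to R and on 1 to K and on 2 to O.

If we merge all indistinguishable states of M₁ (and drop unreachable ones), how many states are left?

Start with accepting vs non-accepting: {K,O,P} | {R,X}.
Stable partition: {K,O,P} | {R,X} — 2 equivalence classes.

2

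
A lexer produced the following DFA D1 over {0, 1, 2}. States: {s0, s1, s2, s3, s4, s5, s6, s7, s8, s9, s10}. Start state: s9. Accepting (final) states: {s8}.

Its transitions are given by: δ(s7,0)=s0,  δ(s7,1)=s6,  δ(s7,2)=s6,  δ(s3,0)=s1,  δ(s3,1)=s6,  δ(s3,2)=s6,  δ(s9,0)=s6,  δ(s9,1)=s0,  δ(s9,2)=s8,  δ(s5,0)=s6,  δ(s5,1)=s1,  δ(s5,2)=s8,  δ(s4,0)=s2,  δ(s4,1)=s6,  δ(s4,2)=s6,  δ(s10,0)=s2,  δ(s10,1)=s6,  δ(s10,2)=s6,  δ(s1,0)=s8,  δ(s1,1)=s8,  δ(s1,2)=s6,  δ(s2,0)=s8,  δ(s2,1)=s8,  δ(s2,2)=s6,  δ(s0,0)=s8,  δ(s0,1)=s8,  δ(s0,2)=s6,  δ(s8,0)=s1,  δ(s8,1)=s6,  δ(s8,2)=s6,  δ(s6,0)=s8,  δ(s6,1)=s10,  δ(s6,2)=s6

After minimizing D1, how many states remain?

5

First remove the unreachable states {s3,s4,s5,s7}; 7 states remain.
Initial partition by acceptance: {s8} | {s0,s1,s2,s6,s9,s10}.
Split {s0,s1,s2,s6,s9,s10} by δ(·,0) → {s0,s1,s2,s6} and {s9,s10}.
Split {s0,s1,s2,s6} by δ(·,1) → {s0,s1,s2} and {s6}.
Refine {s9,s10} on symbol 0: members go to different blocks, giving {s9} and {s10}.
The partition is now stable with 5 blocks: {s8} | {s0,s1,s2} | {s9} | {s6} | {s10}.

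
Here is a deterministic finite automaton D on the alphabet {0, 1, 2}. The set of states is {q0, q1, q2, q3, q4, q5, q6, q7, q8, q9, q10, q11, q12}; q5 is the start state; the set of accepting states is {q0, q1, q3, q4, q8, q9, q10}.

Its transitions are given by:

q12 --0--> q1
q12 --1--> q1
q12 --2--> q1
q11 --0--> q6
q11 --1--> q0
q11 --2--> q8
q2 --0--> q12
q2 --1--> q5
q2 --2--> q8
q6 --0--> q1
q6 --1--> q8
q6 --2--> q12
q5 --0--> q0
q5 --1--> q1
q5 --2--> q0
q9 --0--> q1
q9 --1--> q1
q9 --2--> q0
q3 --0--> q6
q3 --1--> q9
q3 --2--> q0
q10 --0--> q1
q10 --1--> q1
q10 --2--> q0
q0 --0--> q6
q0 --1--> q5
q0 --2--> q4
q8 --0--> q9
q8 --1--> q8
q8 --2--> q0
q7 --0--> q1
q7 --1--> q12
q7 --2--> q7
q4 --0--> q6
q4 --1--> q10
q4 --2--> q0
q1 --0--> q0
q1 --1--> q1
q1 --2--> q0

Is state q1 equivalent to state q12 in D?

No

First remove the unreachable states {q2,q3,q7,q11}; 9 states remain.
P0 = {q0,q1,q4,q8,q9,q10} | {q5,q6,q12}.
On input 0, block {q0,q1,q4,q8,q9,q10} splits into {q1,q8,q9,q10} and {q0,q4}.
Split {q1,q8,q9,q10} by δ(·,0) → {q8,q9,q10} and {q1}.
Split {q8,q9,q10} by δ(·,0) → {q9,q10} and {q8}.
On input 0, block {q5,q6,q12} splits into {q6,q12} and {q5}.
On input 1, block {q6,q12} splits into {q6} and {q12}.
On input 1, block {q0,q4} splits into {q0} and {q4}.
No further refinement is possible. Final partition (8 blocks): {q9,q10} | {q6} | {q0} | {q1} | {q8} | {q5} | {q12} | {q4}.
q1 and q12 end up in different blocks, so they are distinguishable. For instance, the string 'ε' is accepted from only q1.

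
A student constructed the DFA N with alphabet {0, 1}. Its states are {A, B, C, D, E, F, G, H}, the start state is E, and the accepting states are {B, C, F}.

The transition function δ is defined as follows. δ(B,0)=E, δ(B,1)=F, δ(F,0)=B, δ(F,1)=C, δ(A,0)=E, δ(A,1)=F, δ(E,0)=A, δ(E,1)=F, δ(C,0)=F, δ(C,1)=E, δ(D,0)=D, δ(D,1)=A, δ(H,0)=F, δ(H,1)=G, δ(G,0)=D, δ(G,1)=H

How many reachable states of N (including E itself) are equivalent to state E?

2

Reachable states from the start: {A,B,C,E,F}. Unreachable: {D,G,H} — drop them.
Start with accepting vs non-accepting: {B,C,F} | {A,E}.
Refine {B,C,F} on symbol 0: members go to different blocks, giving {C,F} and {B}.
Split {C,F} by δ(·,0) → {C} and {F}.
No further refinement is possible. Final partition (4 blocks): {C} | {A,E} | {B} | {F}.
State E belongs to the block {A,E}, which has 2 states.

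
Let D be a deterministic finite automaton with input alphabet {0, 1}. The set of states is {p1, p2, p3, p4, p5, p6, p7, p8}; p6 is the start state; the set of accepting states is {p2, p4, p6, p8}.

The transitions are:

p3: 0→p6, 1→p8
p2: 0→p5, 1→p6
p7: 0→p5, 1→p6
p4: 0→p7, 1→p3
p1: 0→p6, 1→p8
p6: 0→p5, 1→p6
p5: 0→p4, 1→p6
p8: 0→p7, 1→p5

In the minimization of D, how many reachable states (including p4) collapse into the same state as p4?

First remove the unreachable states {p1,p2}; 6 states remain.
Initial partition by acceptance: {p4,p6,p8} | {p3,p5,p7}.
Split {p4,p6,p8} by δ(·,1) → {p4,p8} and {p6}.
Split {p3,p5,p7} by δ(·,0) → {p3} and {p5} and {p7}.
On input 1, block {p4,p8} splits into {p4} and {p8}.
The partition is now stable with 6 blocks: {p4} | {p3} | {p6} | {p5} | {p7} | {p8}.
State p4 belongs to the block {p4}, which has 1 states.

1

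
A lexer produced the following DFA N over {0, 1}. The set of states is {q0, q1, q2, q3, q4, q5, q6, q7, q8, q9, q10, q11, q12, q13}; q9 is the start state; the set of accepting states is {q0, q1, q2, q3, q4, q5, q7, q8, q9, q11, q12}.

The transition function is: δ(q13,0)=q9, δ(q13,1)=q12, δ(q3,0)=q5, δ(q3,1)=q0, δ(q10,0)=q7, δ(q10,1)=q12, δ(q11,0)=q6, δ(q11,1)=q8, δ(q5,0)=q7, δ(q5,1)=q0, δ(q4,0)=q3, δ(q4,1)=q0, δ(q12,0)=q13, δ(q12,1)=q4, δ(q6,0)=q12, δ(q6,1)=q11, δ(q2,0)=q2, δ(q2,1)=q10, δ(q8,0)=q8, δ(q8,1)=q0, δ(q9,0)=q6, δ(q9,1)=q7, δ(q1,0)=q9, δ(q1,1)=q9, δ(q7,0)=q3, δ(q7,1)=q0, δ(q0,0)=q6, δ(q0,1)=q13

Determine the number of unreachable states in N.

3

Starting at q9 and following transitions, the reachable set is {q0, q3, q4, q5, q6, q7, q8, q9, q11, q12, q13}. That leaves q1, q2, q10 unreachable — 3 in total.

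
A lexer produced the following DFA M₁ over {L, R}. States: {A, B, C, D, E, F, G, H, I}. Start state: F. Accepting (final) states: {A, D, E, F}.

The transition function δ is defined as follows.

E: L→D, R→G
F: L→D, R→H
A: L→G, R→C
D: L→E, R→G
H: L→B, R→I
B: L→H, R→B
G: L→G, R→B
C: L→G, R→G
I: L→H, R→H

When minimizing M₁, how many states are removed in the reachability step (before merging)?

BFS from F reaches {B, D, E, F, G, H, I}; the 2 state(s) A, C are never visited.

2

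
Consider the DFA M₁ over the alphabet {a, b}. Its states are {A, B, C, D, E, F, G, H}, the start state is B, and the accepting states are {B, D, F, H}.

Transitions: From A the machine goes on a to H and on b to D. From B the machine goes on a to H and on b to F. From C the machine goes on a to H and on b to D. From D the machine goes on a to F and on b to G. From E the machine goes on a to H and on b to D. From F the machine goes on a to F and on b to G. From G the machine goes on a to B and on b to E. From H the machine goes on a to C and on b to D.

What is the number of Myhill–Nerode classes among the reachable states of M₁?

5

First remove the unreachable states {A}; 7 states remain.
Start with accepting vs non-accepting: {B,D,F,H} | {C,E,G}.
Split {B,D,F,H} by δ(·,a) → {B,D,F} and {H}.
Split {B,D,F} by δ(·,a) → {D,F} and {B}.
Refine {C,E,G} on symbol a: members go to different blocks, giving {C,E} and {G}.
Stable partition: {D,F} | {C,E} | {H} | {B} | {G} — 5 equivalence classes.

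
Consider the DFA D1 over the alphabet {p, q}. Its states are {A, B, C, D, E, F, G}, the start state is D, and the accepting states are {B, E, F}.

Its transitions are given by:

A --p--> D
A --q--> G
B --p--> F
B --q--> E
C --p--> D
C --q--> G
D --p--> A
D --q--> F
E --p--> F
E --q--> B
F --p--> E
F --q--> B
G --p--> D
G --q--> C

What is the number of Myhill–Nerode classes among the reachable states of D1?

3

Initial partition by acceptance: {B,E,F} | {A,C,D,G}.
On input q, block {A,C,D,G} splits into {A,C,G} and {D}.
Stable partition: {B,E,F} | {A,C,G} | {D} — 3 equivalence classes.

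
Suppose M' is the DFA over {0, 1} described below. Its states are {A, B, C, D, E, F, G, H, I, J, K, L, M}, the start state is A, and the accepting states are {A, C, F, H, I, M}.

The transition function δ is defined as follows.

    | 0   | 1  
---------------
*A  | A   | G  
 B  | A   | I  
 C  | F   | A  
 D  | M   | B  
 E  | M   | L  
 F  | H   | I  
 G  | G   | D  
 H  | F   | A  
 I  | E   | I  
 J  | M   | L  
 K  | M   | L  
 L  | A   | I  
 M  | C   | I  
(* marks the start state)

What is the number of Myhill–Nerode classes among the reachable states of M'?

Reachable states from the start: {A,B,C,D,E,F,G,H,I,L,M}. Unreachable: {J,K} — drop them.
Initial partition by acceptance: {A,C,F,H,I,M} | {B,D,E,G,L}.
Split {A,C,F,H,I,M} by δ(·,0) → {A,C,F,H,M} and {I}.
Split {A,C,F,H,M} by δ(·,1) → {C,H} and {F,M} and {A}.
Split {B,D,E,G,L} by δ(·,0) → {B,L} and {D,E} and {G}.
The partition is now stable with 7 blocks: {C,H} | {B,L} | {I} | {F,M} | {A} | {D,E} | {G}.

7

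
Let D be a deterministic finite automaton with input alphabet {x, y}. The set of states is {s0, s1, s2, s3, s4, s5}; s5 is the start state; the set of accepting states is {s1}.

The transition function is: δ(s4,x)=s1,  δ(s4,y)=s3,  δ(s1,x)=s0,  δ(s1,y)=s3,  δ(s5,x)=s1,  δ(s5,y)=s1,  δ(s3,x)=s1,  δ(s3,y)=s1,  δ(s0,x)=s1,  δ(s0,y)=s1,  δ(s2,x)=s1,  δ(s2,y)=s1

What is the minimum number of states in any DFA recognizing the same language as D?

First remove the unreachable states {s2,s4}; 4 states remain.
Start with accepting vs non-accepting: {s1} | {s0,s3,s5}.
The partition is now stable with 2 blocks: {s1} | {s0,s3,s5}.

2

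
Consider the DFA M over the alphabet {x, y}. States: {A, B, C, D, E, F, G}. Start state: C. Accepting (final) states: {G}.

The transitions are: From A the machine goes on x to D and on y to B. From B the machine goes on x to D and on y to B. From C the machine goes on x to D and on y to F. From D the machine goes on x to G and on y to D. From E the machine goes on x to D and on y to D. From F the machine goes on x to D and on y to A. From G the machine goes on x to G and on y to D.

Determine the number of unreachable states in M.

1

No path from C leads to E; the other 6 states are all reachable.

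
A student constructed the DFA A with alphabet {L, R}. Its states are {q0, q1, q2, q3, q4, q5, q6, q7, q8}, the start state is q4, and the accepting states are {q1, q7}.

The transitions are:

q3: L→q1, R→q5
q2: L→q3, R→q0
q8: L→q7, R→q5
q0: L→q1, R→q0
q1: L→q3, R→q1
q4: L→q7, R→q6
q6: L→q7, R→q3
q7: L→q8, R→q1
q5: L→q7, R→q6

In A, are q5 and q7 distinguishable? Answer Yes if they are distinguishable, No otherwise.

Yes

Reachable states from the start: {q1,q3,q4,q5,q6,q7,q8}. Unreachable: {q0,q2} — drop them.
Initial partition by acceptance: {q1,q7} | {q3,q4,q5,q6,q8}.
No further refinement is possible. Final partition (2 blocks): {q1,q7} | {q3,q4,q5,q6,q8}.
q5 and q7 end up in different blocks, so they are distinguishable. For instance, the string 'ε' is accepted from only q7.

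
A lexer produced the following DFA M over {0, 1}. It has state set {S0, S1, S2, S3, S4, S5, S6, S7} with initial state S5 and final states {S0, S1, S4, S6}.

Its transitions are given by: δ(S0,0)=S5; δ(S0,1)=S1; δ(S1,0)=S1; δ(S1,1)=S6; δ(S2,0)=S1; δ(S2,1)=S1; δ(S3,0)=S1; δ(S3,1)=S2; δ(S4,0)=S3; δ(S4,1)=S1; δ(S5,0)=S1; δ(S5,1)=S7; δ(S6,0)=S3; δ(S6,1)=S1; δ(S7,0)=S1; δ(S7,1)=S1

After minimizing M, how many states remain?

4

Reachable states from the start: {S1,S2,S3,S5,S6,S7}. Unreachable: {S0,S4} — drop them.
Start with accepting vs non-accepting: {S1,S6} | {S2,S3,S5,S7}.
On input 0, block {S1,S6} splits into {S1} and {S6}.
On input 1, block {S2,S3,S5,S7} splits into {S2,S7} and {S3,S5}.
The partition is now stable with 4 blocks: {S1} | {S2,S7} | {S6} | {S3,S5}.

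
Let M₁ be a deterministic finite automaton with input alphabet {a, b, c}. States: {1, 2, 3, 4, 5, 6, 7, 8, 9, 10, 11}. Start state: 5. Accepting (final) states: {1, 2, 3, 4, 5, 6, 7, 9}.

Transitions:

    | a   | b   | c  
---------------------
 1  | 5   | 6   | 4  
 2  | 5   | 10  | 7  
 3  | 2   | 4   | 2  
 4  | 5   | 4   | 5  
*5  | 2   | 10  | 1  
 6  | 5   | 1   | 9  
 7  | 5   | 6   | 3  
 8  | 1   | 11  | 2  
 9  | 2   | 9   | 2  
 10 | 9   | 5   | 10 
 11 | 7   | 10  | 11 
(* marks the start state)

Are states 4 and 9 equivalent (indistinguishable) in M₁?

Yes

Reachable states from the start: {1,2,3,4,5,6,7,9,10}. Unreachable: {8,11} — drop them.
Initial partition by acceptance: {1,2,3,4,5,6,7,9} | {10}.
On input b, block {1,2,3,4,5,6,7,9} splits into {1,3,4,6,7,9} and {2,5}.
Split {1,3,4,6,7,9} by δ(·,c) → {1,6,7} and {3,4,9}.
Stable partition: {1,6,7} | {10} | {2,5} | {3,4,9} — 4 equivalence classes.
4 and 9 lie in the same block of the stable partition, so they are equivalent — no string distinguishes them.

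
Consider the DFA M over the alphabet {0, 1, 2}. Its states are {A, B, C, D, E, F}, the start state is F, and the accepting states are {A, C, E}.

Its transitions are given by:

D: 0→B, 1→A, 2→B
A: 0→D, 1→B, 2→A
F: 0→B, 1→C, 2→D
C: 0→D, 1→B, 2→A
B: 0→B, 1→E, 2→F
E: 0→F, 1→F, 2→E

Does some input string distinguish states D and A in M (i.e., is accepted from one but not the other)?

Every state is reachable, so we keep all 6.
Start with accepting vs non-accepting: {A,C,E} | {B,D,F}.
Stable partition: {A,C,E} | {B,D,F} — 2 equivalence classes.
D and A end up in different blocks, so they are distinguishable. For instance, the string 'ε' is accepted from only A.

Yes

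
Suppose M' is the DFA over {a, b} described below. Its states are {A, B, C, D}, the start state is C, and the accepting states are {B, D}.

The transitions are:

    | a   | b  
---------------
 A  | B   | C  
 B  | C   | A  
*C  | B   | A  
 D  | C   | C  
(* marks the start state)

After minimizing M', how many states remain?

States {D} cannot be reached from the start state, so discard them.
Start with accepting vs non-accepting: {B} | {A,C}.
No further refinement is possible. Final partition (2 blocks): {B} | {A,C}.

2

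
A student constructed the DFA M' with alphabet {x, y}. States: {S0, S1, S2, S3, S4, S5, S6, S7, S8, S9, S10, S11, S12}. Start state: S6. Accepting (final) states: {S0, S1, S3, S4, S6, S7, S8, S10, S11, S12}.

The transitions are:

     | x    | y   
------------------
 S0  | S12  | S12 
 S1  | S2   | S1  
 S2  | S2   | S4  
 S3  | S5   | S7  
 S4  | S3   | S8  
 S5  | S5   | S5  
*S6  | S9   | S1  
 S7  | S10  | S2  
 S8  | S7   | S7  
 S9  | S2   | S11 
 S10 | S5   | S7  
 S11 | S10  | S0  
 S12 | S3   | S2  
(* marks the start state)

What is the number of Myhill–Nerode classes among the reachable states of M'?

Start with accepting vs non-accepting: {S0,S1,S3,S4,S6,S7,S8,S10,S11,S12} | {S2,S5,S9}.
On input x, block {S0,S1,S3,S4,S6,S7,S8,S10,S11,S12} splits into {S0,S4,S7,S8,S11,S12} and {S1,S3,S6,S10}.
Refine {S0,S4,S7,S8,S11,S12} on symbol x: members go to different blocks, giving {S4,S7,S11,S12} and {S0,S8}.
Split {S4,S7,S11,S12} by δ(·,y) → {S4,S11} and {S7,S12}.
Refine {S2,S5,S9} on symbol y: members go to different blocks, giving {S2,S9} and {S5}.
Split {S1,S3,S6,S10} by δ(·,x) → {S1,S6} and {S3,S10}.
The partition is now stable with 7 blocks: {S4,S11} | {S2,S9} | {S1,S6} | {S0,S8} | {S7,S12} | {S5} | {S3,S10}.

7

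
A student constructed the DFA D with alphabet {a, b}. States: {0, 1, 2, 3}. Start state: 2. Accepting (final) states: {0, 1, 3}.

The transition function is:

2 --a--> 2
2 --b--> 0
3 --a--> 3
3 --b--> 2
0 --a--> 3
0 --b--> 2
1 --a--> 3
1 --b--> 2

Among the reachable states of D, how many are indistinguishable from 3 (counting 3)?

Reachable states from the start: {0,2,3}. Unreachable: {1} — drop them.
Start with accepting vs non-accepting: {0,3} | {2}.
No further refinement is possible. Final partition (2 blocks): {0,3} | {2}.
The equivalence class containing 3 is {0,3}, of size 2.

2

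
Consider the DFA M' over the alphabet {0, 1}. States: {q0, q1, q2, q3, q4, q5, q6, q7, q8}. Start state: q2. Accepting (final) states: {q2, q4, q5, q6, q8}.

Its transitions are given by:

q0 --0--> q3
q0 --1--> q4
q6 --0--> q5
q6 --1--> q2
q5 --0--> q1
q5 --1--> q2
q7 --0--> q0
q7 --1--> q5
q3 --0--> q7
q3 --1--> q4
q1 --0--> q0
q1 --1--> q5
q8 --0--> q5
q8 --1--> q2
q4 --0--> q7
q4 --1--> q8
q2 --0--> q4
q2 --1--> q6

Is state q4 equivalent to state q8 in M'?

Every state is reachable, so we keep all 9.
Initial partition by acceptance: {q2,q4,q5,q6,q8} | {q0,q1,q3,q7}.
Refine {q2,q4,q5,q6,q8} on symbol 0: members go to different blocks, giving {q2,q6,q8} and {q4,q5}.
The partition is now stable with 3 blocks: {q2,q6,q8} | {q0,q1,q3,q7} | {q4,q5}.
q4 and q8 end up in different blocks, so they are distinguishable. For instance, the string '0' is accepted from only q8.

No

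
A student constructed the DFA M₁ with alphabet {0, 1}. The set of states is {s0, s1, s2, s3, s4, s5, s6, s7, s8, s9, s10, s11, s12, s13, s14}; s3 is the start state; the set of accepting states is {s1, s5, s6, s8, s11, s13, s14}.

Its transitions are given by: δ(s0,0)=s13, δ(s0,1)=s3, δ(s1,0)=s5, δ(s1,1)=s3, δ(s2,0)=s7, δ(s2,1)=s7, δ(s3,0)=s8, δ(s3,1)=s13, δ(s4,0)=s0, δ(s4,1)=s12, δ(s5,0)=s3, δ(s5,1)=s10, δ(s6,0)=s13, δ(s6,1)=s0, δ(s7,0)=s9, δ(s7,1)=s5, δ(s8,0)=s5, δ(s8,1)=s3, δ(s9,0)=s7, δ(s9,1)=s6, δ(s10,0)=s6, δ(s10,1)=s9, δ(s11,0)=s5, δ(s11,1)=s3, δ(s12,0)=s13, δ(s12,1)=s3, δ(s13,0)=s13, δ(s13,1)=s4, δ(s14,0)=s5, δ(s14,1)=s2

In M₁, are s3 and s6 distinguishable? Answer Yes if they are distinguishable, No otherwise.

Yes

First remove the unreachable states {s1,s2,s11,s14}; 11 states remain.
Initial partition by acceptance: {s5,s6,s8,s13} | {s0,s3,s4,s7,s9,s10,s12}.
Split {s5,s6,s8,s13} by δ(·,0) → {s6,s8,s13} and {s5}.
On input 0, block {s6,s8,s13} splits into {s6,s13} and {s8}.
Refine {s0,s3,s4,s7,s9,s10,s12} on symbol 0: members go to different blocks, giving {s0,s10,s12} and {s4,s7,s9} and {s3}.
Split {s6,s13} by δ(·,1) → {s6} and {s13}.
On input 0, block {s0,s10,s12} splits into {s0,s12} and {s10}.
On input 0, block {s4,s7,s9} splits into {s7,s9} and {s4}.
On input 1, block {s7,s9} splits into {s7} and {s9}.
Stable partition: {s6} | {s0,s12} | {s5} | {s8} | {s7} | {s3} | {s13} | {s10} | {s4} | {s9} — 10 equivalence classes.
s3 and s6 end up in different blocks, so they are distinguishable. For instance, the string 'ε' is accepted from only s6.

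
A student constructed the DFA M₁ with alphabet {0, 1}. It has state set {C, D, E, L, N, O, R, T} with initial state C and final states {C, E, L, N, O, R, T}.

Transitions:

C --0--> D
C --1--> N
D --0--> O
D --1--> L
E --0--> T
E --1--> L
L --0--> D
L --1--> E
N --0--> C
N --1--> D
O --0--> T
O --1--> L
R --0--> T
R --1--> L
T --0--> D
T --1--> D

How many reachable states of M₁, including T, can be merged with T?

1

First remove the unreachable states {R}; 7 states remain.
Initial partition by acceptance: {C,E,L,N,O,T} | {D}.
Split {C,E,L,N,O,T} by δ(·,0) → {E,N,O} and {C,L,T}.
Refine {E,N,O} on symbol 1: members go to different blocks, giving {E,O} and {N}.
Split {C,L,T} by δ(·,1) → {L} and {T} and {C}.
Stable partition: {E,O} | {D} | {L} | {N} | {T} | {C} — 6 equivalence classes.
State T belongs to the block {T}, which has 1 states.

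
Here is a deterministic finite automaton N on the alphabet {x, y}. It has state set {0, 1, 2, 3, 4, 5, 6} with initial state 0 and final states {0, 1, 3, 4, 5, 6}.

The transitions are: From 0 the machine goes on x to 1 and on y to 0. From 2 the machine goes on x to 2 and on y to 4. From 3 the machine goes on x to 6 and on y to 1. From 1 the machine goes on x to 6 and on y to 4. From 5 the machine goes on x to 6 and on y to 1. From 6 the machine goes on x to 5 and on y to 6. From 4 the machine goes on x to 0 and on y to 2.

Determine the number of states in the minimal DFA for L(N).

States {3} cannot be reached from the start state, so discard them.
Start with accepting vs non-accepting: {0,1,4,5,6} | {2}.
Split {0,1,4,5,6} by δ(·,y) → {0,1,5,6} and {4}.
Split {0,1,5,6} by δ(·,y) → {0,5,6} and {1}.
Split {0,5,6} by δ(·,x) → {5,6} and {0}.
Refine {5,6} on symbol y: members go to different blocks, giving {5} and {6}.
No further refinement is possible. Final partition (6 blocks): {5} | {2} | {4} | {1} | {0} | {6}.

6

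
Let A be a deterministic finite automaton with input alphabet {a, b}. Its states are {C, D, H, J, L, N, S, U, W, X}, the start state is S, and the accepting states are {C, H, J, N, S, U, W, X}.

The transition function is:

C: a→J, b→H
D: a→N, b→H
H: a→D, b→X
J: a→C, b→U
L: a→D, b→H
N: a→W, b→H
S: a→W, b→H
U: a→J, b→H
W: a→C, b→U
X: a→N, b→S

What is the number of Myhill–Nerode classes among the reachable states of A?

4

First remove the unreachable states {L}; 9 states remain.
P0 = {C,H,J,N,S,U,W,X} | {D}.
Refine {C,H,J,N,S,U,W,X} on symbol a: members go to different blocks, giving {C,J,N,S,U,W,X} and {H}.
Split {C,J,N,S,U,W,X} by δ(·,b) → {C,N,S,U} and {J,W,X}.
The partition is now stable with 4 blocks: {C,N,S,U} | {D} | {H} | {J,W,X}.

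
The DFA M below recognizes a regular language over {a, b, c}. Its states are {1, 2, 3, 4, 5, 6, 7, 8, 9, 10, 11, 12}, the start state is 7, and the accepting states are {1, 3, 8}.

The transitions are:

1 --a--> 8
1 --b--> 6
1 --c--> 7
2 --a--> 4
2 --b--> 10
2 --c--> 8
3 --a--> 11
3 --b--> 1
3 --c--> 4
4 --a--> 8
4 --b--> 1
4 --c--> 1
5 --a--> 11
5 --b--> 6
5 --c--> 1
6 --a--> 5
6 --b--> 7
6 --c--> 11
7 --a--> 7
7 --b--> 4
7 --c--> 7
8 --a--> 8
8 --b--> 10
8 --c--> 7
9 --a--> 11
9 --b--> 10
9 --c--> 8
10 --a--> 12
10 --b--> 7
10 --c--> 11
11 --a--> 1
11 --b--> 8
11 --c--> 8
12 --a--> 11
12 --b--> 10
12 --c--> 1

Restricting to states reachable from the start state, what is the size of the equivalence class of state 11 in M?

2

States {2,3,9} cannot be reached from the start state, so discard them.
P0 = {1,8} | {4,5,6,7,10,11,12}.
On input a, block {4,5,6,7,10,11,12} splits into {5,6,7,10,12} and {4,11}.
Split {5,6,7,10,12} by δ(·,a) → {6,7,10} and {5,12}.
Split {6,7,10} by δ(·,a) → {6,10} and {7}.
Stable partition: {1,8} | {6,10} | {4,11} | {5,12} | {7} — 5 equivalence classes.
State 11 belongs to the block {4,11}, which has 2 states.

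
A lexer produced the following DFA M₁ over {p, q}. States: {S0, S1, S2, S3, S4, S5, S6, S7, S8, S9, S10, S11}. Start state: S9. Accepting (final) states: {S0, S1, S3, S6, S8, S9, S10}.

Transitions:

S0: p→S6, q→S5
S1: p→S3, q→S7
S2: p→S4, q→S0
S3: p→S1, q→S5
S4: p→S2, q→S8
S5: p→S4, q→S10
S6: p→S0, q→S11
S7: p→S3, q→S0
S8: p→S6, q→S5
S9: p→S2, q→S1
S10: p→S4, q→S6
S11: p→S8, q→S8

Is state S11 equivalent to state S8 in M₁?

No

Every state is reachable, so we keep all 12.
Initial partition by acceptance: {S0,S1,S3,S6,S8,S9,S10} | {S2,S4,S5,S7,S11}.
Split {S0,S1,S3,S6,S8,S9,S10} by δ(·,p) → {S0,S1,S3,S6,S8} and {S9,S10}.
Split {S2,S4,S5,S7,S11} by δ(·,p) → {S2,S4,S5} and {S7,S11}.
Split {S0,S1,S3,S6,S8} by δ(·,q) → {S0,S3,S8} and {S1,S6}.
Split {S2,S4,S5} by δ(·,q) → {S2,S4} and {S5}.
The partition is now stable with 6 blocks: {S0,S3,S8} | {S2,S4} | {S9,S10} | {S7,S11} | {S1,S6} | {S5}.
S11 and S8 end up in different blocks, so they are distinguishable. For instance, the string 'ε' is accepted from only S8.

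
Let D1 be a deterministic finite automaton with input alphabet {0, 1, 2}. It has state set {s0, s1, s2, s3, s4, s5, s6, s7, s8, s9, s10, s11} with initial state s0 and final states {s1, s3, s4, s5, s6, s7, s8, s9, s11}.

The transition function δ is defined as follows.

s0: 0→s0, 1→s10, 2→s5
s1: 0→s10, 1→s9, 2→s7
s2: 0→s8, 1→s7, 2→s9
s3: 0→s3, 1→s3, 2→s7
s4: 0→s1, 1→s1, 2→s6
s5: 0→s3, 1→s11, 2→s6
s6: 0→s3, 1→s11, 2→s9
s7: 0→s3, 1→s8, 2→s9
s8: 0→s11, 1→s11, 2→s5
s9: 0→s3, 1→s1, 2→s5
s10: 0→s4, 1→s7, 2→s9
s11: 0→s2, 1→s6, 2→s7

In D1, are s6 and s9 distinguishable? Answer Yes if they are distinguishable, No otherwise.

No

P0 = {s1,s3,s4,s5,s6,s7,s8,s9,s11} | {s0,s2,s10}.
Split {s1,s3,s4,s5,s6,s7,s8,s9,s11} by δ(·,0) → {s3,s4,s5,s6,s7,s8,s9} and {s1,s11}.
Split {s3,s4,s5,s6,s7,s8,s9} by δ(·,0) → {s3,s5,s6,s7,s9} and {s4,s8}.
On input 1, block {s3,s5,s6,s7,s9} splits into {s5,s6,s9} and {s3} and {s7}.
Split {s0,s2,s10} by δ(·,0) → {s2,s10} and {s0}.
The partition is now stable with 7 blocks: {s5,s6,s9} | {s2,s10} | {s1,s11} | {s4,s8} | {s3} | {s7} | {s0}.
s6 and s9 lie in the same block of the stable partition, so they are equivalent — no string distinguishes them.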